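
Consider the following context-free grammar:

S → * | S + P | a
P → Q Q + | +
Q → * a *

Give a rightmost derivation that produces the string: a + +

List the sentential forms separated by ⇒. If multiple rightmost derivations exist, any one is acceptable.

S ⇒ S + P ⇒ S + + ⇒ a + +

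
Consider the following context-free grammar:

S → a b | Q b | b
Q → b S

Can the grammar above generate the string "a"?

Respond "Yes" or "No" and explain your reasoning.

No - no valid derivation exists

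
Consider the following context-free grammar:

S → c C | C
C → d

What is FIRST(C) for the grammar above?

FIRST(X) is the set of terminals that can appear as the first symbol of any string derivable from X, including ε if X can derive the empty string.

We compute FIRST(C) using the standard algorithm.
FIRST(C) = {d}
FIRST(S) = {c, d}
Therefore, FIRST(C) = {d}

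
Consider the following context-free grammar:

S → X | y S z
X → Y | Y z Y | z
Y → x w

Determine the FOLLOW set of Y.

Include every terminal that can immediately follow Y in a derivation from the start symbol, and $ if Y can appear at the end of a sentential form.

We compute FOLLOW(Y) using the standard algorithm.
FOLLOW(S) starts with {$}.
FIRST(S) = {x, y, z}
FIRST(X) = {x, z}
FIRST(Y) = {x}
FOLLOW(S) = {$, z}
FOLLOW(X) = {$, z}
FOLLOW(Y) = {$, z}
Therefore, FOLLOW(Y) = {$, z}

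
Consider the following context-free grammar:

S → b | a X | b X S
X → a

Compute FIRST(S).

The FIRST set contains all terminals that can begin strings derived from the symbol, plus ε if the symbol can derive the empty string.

We compute FIRST(S) using the standard algorithm.
FIRST(S) = {a, b}
FIRST(X) = {a}
Therefore, FIRST(S) = {a, b}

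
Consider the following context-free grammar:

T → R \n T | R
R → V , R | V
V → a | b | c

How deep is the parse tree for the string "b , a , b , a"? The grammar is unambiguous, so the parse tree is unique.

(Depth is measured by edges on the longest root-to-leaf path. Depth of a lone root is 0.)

6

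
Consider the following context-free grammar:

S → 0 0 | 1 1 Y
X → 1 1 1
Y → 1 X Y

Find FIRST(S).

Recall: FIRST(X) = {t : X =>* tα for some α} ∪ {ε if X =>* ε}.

We compute FIRST(S) using the standard algorithm.
FIRST(S) = {0, 1}
FIRST(X) = {1}
FIRST(Y) = {1}
Therefore, FIRST(S) = {0, 1}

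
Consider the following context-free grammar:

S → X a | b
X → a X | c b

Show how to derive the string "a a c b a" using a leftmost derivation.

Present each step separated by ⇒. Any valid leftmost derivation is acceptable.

S ⇒ X a ⇒ a X a ⇒ a a X a ⇒ a a c b a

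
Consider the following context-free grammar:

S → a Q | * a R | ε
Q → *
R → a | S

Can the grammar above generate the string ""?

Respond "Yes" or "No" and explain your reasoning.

Yes - a valid derivation exists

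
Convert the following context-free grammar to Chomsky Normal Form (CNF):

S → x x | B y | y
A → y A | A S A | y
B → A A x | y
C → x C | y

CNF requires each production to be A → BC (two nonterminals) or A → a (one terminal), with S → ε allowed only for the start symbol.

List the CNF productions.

TX → x; TY → y; S → y; A → y; B → y; C → y; S → TX TX; S → B TY; A → TY A; A → A X0; X0 → S A; B → A X1; X1 → A TX; C → TX C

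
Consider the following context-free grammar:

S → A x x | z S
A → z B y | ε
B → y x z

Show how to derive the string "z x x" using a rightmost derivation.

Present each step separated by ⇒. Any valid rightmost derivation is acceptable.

S ⇒ z S ⇒ z A x x ⇒ z x x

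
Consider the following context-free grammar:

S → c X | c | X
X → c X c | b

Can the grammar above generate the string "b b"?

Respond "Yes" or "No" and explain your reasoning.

No - no valid derivation exists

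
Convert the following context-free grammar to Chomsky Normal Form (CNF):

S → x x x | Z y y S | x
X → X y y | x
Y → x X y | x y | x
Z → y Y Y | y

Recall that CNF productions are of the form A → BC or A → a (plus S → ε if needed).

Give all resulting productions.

TX → x; TY → y; S → x; X → x; Y → x; Z → y; S → TX X0; X0 → TX TX; S → Z X1; X1 → TY X2; X2 → TY S; X → X X3; X3 → TY TY; Y → TX X4; X4 → X TY; Y → TX TY; Z → TY X5; X5 → Y Y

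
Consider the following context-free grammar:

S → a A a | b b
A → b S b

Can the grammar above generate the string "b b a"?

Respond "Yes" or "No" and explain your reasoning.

No - no valid derivation exists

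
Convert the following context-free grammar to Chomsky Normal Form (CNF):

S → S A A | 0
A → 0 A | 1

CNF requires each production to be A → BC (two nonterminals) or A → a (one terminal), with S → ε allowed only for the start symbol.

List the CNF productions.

S → 0; T0 → 0; A → 1; S → S X0; X0 → A A; A → T0 A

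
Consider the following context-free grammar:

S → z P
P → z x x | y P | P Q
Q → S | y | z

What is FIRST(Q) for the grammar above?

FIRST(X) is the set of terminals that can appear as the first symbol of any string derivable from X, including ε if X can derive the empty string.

We compute FIRST(Q) using the standard algorithm.
FIRST(P) = {y, z}
FIRST(Q) = {y, z}
FIRST(S) = {z}
Therefore, FIRST(Q) = {y, z}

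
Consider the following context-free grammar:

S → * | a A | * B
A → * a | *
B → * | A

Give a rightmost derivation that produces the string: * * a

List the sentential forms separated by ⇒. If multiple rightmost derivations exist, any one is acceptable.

S ⇒ * B ⇒ * A ⇒ * * a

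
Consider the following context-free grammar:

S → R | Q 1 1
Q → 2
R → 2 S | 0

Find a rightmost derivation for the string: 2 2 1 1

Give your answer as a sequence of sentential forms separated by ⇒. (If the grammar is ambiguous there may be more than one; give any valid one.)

S ⇒ R ⇒ 2 S ⇒ 2 Q 1 1 ⇒ 2 2 1 1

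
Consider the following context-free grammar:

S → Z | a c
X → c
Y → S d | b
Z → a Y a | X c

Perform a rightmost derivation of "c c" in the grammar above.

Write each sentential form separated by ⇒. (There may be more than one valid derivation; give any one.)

S ⇒ Z ⇒ X c ⇒ c c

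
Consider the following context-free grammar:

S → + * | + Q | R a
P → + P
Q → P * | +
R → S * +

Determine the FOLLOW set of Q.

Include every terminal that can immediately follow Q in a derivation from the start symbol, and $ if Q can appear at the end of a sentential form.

We compute FOLLOW(Q) using the standard algorithm.
FOLLOW(S) starts with {$}.
FIRST(P) = {+}
FIRST(Q) = {+}
FIRST(R) = {+}
FIRST(S) = {+}
FOLLOW(P) = {*}
FOLLOW(Q) = {$, *}
FOLLOW(R) = {a}
FOLLOW(S) = {$, *}
Therefore, FOLLOW(Q) = {$, *}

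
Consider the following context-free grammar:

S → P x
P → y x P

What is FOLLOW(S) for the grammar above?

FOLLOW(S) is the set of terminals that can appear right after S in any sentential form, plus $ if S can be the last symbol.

We compute FOLLOW(S) using the standard algorithm.
FOLLOW(S) starts with {$}.
FIRST(P) = {y}
FIRST(S) = {y}
FOLLOW(P) = {x}
FOLLOW(S) = {$}
Therefore, FOLLOW(S) = {$}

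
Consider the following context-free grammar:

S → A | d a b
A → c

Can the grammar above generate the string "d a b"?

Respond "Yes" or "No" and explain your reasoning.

Yes - a valid derivation exists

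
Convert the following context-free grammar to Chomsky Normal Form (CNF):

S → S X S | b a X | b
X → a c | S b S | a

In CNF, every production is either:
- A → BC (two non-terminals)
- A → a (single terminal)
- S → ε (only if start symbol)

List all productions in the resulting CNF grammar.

TB → b; TA → a; S → b; TC → c; X → a; S → S X0; X0 → X S; S → TB X1; X1 → TA X; X → TA TC; X → S X2; X2 → TB S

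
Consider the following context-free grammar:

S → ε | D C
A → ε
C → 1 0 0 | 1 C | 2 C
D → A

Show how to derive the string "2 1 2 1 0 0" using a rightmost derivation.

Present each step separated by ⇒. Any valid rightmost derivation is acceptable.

S ⇒ D C ⇒ D 2 C ⇒ D 2 1 C ⇒ D 2 1 2 C ⇒ D 2 1 2 1 0 0 ⇒ A 2 1 2 1 0 0 ⇒ 2 1 2 1 0 0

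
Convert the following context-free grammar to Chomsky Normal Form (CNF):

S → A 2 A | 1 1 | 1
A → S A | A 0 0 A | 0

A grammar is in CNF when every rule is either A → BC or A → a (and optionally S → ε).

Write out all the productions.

T2 → 2; T1 → 1; S → 1; T0 → 0; A → 0; S → A X0; X0 → T2 A; S → T1 T1; A → S A; A → A X1; X1 → T0 X2; X2 → T0 A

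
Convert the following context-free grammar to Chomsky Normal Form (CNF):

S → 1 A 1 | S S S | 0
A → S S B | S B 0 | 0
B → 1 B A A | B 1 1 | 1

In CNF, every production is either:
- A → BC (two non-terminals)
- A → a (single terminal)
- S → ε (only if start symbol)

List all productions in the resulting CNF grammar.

T1 → 1; S → 0; T0 → 0; A → 0; B → 1; S → T1 X0; X0 → A T1; S → S X1; X1 → S S; A → S X2; X2 → S B; A → S X3; X3 → B T0; B → T1 X4; X4 → B X5; X5 → A A; B → B X6; X6 → T1 T1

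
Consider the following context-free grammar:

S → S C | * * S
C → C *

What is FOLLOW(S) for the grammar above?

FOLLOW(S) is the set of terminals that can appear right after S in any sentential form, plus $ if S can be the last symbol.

We compute FOLLOW(S) using the standard algorithm.
FOLLOW(S) starts with {$}.
FIRST(C) = {}
FIRST(S) = {*}
FOLLOW(C) = {$, *}
FOLLOW(S) = {$}
Therefore, FOLLOW(S) = {$}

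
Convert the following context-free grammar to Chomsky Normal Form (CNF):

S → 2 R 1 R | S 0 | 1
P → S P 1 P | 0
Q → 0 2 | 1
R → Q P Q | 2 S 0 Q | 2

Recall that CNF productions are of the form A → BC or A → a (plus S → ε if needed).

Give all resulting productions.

T2 → 2; T1 → 1; T0 → 0; S → 1; P → 0; Q → 1; R → 2; S → T2 X0; X0 → R X1; X1 → T1 R; S → S T0; P → S X2; X2 → P X3; X3 → T1 P; Q → T0 T2; R → Q X4; X4 → P Q; R → T2 X5; X5 → S X6; X6 → T0 Q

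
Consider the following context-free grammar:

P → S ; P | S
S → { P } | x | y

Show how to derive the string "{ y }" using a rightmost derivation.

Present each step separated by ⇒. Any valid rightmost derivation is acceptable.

P ⇒ S ⇒ { P } ⇒ { S } ⇒ { y }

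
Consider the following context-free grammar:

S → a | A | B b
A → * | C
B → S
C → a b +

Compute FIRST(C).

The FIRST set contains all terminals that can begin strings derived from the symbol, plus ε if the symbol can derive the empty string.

We compute FIRST(C) using the standard algorithm.
FIRST(A) = {*, a}
FIRST(B) = {*, a}
FIRST(C) = {a}
FIRST(S) = {*, a}
Therefore, FIRST(C) = {a}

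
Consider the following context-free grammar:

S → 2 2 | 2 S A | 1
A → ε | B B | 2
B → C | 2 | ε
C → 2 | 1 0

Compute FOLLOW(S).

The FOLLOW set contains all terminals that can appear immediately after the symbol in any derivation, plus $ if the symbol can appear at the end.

We compute FOLLOW(S) using the standard algorithm.
FOLLOW(S) starts with {$}.
FIRST(A) = {1, 2, ε}
FIRST(B) = {1, 2, ε}
FIRST(C) = {1, 2}
FIRST(S) = {1, 2}
FOLLOW(A) = {$, 1, 2}
FOLLOW(B) = {$, 1, 2}
FOLLOW(C) = {$, 1, 2}
FOLLOW(S) = {$, 1, 2}
Therefore, FOLLOW(S) = {$, 1, 2}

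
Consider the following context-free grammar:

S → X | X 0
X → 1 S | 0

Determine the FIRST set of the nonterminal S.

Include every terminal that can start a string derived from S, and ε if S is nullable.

We compute FIRST(S) using the standard algorithm.
FIRST(S) = {0, 1}
FIRST(X) = {0, 1}
Therefore, FIRST(S) = {0, 1}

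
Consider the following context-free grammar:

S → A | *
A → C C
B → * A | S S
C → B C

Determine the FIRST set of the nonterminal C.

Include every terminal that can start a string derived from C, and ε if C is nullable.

We compute FIRST(C) using the standard algorithm.
FIRST(A) = {*}
FIRST(B) = {*}
FIRST(C) = {*}
FIRST(S) = {*}
Therefore, FIRST(C) = {*}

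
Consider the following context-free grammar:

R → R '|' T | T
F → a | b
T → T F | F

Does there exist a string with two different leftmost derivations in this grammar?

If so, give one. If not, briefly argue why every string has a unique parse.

No - every string in the language has a unique leftmost derivation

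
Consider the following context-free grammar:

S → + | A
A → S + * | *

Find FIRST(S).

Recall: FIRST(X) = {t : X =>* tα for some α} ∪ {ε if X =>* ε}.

We compute FIRST(S) using the standard algorithm.
FIRST(A) = {*, +}
FIRST(S) = {*, +}
Therefore, FIRST(S) = {*, +}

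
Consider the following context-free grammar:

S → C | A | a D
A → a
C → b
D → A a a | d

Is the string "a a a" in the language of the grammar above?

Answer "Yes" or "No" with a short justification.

No - no valid derivation exists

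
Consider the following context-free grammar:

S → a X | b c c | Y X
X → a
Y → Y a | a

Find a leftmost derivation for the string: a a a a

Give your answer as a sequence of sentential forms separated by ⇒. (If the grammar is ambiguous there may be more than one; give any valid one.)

S ⇒ Y X ⇒ Y a X ⇒ Y a a X ⇒ a a a X ⇒ a a a a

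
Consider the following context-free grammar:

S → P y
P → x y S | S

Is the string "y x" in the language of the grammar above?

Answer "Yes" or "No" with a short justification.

No - no valid derivation exists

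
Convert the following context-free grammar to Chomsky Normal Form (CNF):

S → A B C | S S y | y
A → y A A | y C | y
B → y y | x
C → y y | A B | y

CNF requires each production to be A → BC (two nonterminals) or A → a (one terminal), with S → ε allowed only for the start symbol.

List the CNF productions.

TY → y; S → y; A → y; B → x; C → y; S → A X0; X0 → B C; S → S X1; X1 → S TY; A → TY X2; X2 → A A; A → TY C; B → TY TY; C → TY TY; C → A B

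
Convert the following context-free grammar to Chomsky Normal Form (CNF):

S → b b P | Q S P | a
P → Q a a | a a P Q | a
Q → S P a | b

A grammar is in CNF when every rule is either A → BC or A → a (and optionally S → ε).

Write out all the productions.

TB → b; S → a; TA → a; P → a; Q → b; S → TB X0; X0 → TB P; S → Q X1; X1 → S P; P → Q X2; X2 → TA TA; P → TA X3; X3 → TA X4; X4 → P Q; Q → S X5; X5 → P TA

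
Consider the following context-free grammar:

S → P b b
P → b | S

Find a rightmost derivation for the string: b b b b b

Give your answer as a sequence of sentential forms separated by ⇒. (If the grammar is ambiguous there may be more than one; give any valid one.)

S ⇒ P b b ⇒ S b b ⇒ P b b b b ⇒ b b b b b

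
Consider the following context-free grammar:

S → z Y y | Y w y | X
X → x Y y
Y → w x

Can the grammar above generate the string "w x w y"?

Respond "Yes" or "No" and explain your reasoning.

Yes - a valid derivation exists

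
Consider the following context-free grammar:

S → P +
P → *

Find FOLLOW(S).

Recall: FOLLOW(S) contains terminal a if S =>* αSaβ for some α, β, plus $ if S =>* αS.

We compute FOLLOW(S) using the standard algorithm.
FOLLOW(S) starts with {$}.
FIRST(P) = {*}
FIRST(S) = {*}
FOLLOW(P) = {+}
FOLLOW(S) = {$}
Therefore, FOLLOW(S) = {$}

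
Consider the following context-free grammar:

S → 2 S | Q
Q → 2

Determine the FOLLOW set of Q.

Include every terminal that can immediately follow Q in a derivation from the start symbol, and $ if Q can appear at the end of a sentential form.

We compute FOLLOW(Q) using the standard algorithm.
FOLLOW(S) starts with {$}.
FIRST(Q) = {2}
FIRST(S) = {2}
FOLLOW(Q) = {$}
FOLLOW(S) = {$}
Therefore, FOLLOW(Q) = {$}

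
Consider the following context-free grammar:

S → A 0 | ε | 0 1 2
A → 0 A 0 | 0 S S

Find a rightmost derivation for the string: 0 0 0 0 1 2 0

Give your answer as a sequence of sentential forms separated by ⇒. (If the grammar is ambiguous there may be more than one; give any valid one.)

S ⇒ A 0 ⇒ 0 S S 0 ⇒ 0 S 0 1 2 0 ⇒ 0 A 0 0 1 2 0 ⇒ 0 0 S S 0 0 1 2 0 ⇒ 0 0 S 0 0 1 2 0 ⇒ 0 0 0 0 1 2 0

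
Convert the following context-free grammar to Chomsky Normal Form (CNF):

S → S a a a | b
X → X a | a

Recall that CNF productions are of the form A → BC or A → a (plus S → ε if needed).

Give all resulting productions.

TA → a; S → b; X → a; S → S X0; X0 → TA X1; X1 → TA TA; X → X TA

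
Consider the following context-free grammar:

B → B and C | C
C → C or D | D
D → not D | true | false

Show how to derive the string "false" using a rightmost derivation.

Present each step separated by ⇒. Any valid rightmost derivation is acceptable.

B ⇒ C ⇒ D ⇒ false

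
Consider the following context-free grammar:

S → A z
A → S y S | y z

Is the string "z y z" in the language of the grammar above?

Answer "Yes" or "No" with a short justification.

No - no valid derivation exists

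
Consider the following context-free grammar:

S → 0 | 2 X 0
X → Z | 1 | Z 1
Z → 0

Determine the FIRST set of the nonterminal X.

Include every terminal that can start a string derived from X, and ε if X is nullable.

We compute FIRST(X) using the standard algorithm.
FIRST(S) = {0, 2}
FIRST(X) = {0, 1}
FIRST(Z) = {0}
Therefore, FIRST(X) = {0, 1}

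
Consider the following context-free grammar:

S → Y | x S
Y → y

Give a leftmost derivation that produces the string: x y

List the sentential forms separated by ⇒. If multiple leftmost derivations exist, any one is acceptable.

S ⇒ x S ⇒ x Y ⇒ x y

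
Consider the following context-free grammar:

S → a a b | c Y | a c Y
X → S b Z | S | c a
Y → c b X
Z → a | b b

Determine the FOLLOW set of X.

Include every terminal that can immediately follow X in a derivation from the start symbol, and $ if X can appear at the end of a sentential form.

We compute FOLLOW(X) using the standard algorithm.
FOLLOW(S) starts with {$}.
FIRST(S) = {a, c}
FIRST(X) = {a, c}
FIRST(Y) = {c}
FIRST(Z) = {a, b}
FOLLOW(S) = {$, b}
FOLLOW(X) = {$, b}
FOLLOW(Y) = {$, b}
FOLLOW(Z) = {$, b}
Therefore, FOLLOW(X) = {$, b}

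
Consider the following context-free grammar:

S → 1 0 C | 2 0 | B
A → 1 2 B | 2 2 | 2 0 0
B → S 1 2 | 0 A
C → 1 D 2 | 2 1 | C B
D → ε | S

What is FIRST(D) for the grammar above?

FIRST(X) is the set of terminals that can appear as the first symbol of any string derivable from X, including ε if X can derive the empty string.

We compute FIRST(D) using the standard algorithm.
FIRST(A) = {1, 2}
FIRST(B) = {0, 1, 2}
FIRST(C) = {1, 2}
FIRST(D) = {0, 1, 2, ε}
FIRST(S) = {0, 1, 2}
Therefore, FIRST(D) = {0, 1, 2, ε}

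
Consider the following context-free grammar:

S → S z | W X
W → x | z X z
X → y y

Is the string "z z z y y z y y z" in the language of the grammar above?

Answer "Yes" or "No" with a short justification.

No - no valid derivation exists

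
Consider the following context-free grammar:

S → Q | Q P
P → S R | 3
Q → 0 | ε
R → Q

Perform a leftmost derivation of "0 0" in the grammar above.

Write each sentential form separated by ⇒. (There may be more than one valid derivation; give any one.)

S ⇒ Q P ⇒ 0 P ⇒ 0 S R ⇒ 0 Q R ⇒ 0 0 R ⇒ 0 0 Q ⇒ 0 0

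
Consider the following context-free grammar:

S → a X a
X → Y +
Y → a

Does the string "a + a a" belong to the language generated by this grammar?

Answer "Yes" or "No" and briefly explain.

No - no valid derivation exists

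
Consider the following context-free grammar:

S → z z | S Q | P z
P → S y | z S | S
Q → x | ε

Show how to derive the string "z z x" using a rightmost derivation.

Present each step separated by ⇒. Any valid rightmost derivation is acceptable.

S ⇒ S Q ⇒ S x ⇒ z z x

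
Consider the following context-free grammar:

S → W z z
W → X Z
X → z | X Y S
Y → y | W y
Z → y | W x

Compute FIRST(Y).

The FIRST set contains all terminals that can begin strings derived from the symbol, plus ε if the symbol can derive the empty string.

We compute FIRST(Y) using the standard algorithm.
FIRST(S) = {z}
FIRST(W) = {z}
FIRST(X) = {z}
FIRST(Y) = {y, z}
FIRST(Z) = {y, z}
Therefore, FIRST(Y) = {y, z}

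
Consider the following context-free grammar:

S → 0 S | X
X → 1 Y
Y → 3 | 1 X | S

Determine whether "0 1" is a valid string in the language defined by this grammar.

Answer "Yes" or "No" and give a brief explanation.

No - no valid derivation exists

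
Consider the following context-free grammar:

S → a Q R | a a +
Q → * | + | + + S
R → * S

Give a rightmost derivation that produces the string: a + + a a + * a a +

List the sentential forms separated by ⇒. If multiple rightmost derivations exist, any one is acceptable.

S ⇒ a Q R ⇒ a Q * S ⇒ a Q * a a + ⇒ a + + S * a a + ⇒ a + + a a + * a a +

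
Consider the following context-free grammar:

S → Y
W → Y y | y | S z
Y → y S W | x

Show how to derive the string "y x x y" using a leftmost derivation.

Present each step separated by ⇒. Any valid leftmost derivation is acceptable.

S ⇒ Y ⇒ y S W ⇒ y Y W ⇒ y x W ⇒ y x Y y ⇒ y x x y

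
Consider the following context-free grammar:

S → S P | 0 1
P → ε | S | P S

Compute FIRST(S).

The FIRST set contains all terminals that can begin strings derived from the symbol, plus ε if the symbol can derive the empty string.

We compute FIRST(S) using the standard algorithm.
FIRST(P) = {0, ε}
FIRST(S) = {0}
Therefore, FIRST(S) = {0}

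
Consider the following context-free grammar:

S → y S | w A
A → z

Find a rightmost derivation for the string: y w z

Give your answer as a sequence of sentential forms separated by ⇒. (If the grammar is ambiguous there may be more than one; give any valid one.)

S ⇒ y S ⇒ y w A ⇒ y w z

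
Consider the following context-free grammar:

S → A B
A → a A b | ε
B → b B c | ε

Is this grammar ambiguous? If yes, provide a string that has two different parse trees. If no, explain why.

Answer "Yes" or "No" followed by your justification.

No - the grammar is unambiguous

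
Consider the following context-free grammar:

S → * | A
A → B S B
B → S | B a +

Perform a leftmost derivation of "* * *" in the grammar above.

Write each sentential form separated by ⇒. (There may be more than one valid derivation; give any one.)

S ⇒ A ⇒ B S B ⇒ S S B ⇒ * S B ⇒ * * B ⇒ * * S ⇒ * * *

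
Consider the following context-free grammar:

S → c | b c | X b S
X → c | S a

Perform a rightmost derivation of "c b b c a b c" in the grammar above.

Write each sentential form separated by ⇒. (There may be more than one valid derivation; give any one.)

S ⇒ X b S ⇒ X b c ⇒ S a b c ⇒ X b S a b c ⇒ X b b c a b c ⇒ c b b c a b c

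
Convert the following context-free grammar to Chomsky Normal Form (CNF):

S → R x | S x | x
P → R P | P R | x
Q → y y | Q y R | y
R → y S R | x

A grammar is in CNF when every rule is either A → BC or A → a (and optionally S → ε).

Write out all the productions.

TX → x; S → x; P → x; TY → y; Q → y; R → x; S → R TX; S → S TX; P → R P; P → P R; Q → TY TY; Q → Q X0; X0 → TY R; R → TY X1; X1 → S R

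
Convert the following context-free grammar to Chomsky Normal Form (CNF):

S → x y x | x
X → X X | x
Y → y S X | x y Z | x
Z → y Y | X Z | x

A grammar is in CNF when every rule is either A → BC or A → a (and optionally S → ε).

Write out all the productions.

TX → x; TY → y; S → x; X → x; Y → x; Z → x; S → TX X0; X0 → TY TX; X → X X; Y → TY X1; X1 → S X; Y → TX X2; X2 → TY Z; Z → TY Y; Z → X Z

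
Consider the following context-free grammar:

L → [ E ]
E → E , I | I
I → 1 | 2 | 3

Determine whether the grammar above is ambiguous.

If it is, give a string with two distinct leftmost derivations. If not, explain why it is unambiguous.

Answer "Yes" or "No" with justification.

No - the grammar is unambiguous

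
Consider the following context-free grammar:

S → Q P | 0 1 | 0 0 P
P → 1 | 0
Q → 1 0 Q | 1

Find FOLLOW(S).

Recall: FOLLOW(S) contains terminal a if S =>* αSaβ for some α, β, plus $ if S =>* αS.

We compute FOLLOW(S) using the standard algorithm.
FOLLOW(S) starts with {$}.
FIRST(P) = {0, 1}
FIRST(Q) = {1}
FIRST(S) = {0, 1}
FOLLOW(P) = {$}
FOLLOW(Q) = {0, 1}
FOLLOW(S) = {$}
Therefore, FOLLOW(S) = {$}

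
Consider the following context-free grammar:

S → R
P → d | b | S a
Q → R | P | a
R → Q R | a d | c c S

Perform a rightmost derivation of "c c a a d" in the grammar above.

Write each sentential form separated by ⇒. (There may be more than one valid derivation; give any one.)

S ⇒ R ⇒ c c S ⇒ c c R ⇒ c c Q R ⇒ c c Q a d ⇒ c c a a d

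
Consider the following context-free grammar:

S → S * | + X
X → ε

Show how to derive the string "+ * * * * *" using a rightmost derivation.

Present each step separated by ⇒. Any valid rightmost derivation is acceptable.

S ⇒ S * ⇒ S * * ⇒ S * * * ⇒ S * * * * ⇒ S * * * * * ⇒ + X * * * * * ⇒ + * * * * *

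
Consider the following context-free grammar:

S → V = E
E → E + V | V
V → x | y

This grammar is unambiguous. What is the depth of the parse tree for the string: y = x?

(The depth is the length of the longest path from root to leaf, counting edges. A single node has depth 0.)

3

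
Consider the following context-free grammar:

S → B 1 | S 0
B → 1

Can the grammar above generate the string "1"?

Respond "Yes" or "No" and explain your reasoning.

No - no valid derivation exists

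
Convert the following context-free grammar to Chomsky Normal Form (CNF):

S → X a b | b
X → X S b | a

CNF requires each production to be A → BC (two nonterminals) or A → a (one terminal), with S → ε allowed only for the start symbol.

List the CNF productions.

TA → a; TB → b; S → b; X → a; S → X X0; X0 → TA TB; X → X X1; X1 → S TB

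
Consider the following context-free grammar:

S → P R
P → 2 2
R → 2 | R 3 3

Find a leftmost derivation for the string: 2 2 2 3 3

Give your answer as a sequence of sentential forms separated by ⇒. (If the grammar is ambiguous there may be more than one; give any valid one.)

S ⇒ P R ⇒ 2 2 R ⇒ 2 2 R 3 3 ⇒ 2 2 2 3 3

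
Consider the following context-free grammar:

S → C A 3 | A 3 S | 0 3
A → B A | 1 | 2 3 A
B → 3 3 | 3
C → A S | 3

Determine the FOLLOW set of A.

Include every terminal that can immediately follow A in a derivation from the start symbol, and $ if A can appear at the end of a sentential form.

We compute FOLLOW(A) using the standard algorithm.
FOLLOW(S) starts with {$}.
FIRST(A) = {1, 2, 3}
FIRST(B) = {3}
FIRST(C) = {1, 2, 3}
FIRST(S) = {0, 1, 2, 3}
FOLLOW(A) = {0, 1, 2, 3}
FOLLOW(B) = {1, 2, 3}
FOLLOW(C) = {1, 2, 3}
FOLLOW(S) = {$, 1, 2, 3}
Therefore, FOLLOW(A) = {0, 1, 2, 3}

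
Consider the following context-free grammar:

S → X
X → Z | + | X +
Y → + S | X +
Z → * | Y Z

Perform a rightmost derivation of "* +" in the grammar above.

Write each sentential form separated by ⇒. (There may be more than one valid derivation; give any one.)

S ⇒ X ⇒ X + ⇒ Z + ⇒ * +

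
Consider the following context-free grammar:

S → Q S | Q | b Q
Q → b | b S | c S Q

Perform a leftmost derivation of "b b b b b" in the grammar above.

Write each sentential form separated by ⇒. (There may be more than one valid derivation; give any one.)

S ⇒ b Q ⇒ b b S ⇒ b b Q S ⇒ b b b S ⇒ b b b b Q ⇒ b b b b b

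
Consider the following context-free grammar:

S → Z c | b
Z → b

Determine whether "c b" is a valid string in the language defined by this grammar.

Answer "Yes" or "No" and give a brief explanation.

No - no valid derivation exists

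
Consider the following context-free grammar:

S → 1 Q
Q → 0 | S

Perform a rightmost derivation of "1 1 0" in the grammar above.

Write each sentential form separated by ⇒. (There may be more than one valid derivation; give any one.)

S ⇒ 1 Q ⇒ 1 S ⇒ 1 1 Q ⇒ 1 1 0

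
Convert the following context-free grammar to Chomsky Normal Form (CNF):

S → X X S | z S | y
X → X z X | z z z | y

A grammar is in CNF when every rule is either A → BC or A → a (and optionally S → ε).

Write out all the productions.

TZ → z; S → y; X → y; S → X X0; X0 → X S; S → TZ S; X → X X1; X1 → TZ X; X → TZ X2; X2 → TZ TZ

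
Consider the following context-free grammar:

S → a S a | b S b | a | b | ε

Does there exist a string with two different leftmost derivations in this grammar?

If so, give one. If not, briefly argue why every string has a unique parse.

No - every string in the language has a unique leftmost derivation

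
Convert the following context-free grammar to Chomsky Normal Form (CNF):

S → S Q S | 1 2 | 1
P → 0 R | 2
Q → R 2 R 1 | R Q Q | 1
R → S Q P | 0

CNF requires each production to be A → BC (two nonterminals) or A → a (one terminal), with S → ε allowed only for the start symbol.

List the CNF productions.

T1 → 1; T2 → 2; S → 1; T0 → 0; P → 2; Q → 1; R → 0; S → S X0; X0 → Q S; S → T1 T2; P → T0 R; Q → R X1; X1 → T2 X2; X2 → R T1; Q → R X3; X3 → Q Q; R → S X4; X4 → Q P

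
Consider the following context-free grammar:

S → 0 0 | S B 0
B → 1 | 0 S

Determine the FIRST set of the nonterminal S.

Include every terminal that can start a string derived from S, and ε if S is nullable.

We compute FIRST(S) using the standard algorithm.
FIRST(B) = {0, 1}
FIRST(S) = {0}
Therefore, FIRST(S) = {0}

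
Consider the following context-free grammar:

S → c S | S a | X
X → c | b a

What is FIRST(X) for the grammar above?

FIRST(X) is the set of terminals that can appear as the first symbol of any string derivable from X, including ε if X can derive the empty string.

We compute FIRST(X) using the standard algorithm.
FIRST(S) = {b, c}
FIRST(X) = {b, c}
Therefore, FIRST(X) = {b, c}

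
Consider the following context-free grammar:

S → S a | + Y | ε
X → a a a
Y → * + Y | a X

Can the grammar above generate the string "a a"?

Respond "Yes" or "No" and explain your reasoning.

Yes - a valid derivation exists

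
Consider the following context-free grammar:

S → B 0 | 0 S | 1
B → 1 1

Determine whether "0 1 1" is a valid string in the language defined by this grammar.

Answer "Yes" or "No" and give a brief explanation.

No - no valid derivation exists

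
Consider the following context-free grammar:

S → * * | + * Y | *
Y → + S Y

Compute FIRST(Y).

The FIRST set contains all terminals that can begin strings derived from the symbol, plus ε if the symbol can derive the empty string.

We compute FIRST(Y) using the standard algorithm.
FIRST(S) = {*, +}
FIRST(Y) = {+}
Therefore, FIRST(Y) = {+}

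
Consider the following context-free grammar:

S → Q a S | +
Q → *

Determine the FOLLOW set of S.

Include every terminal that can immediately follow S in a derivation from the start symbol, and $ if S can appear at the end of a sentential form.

We compute FOLLOW(S) using the standard algorithm.
FOLLOW(S) starts with {$}.
FIRST(Q) = {*}
FIRST(S) = {*, +}
FOLLOW(Q) = {a}
FOLLOW(S) = {$}
Therefore, FOLLOW(S) = {$}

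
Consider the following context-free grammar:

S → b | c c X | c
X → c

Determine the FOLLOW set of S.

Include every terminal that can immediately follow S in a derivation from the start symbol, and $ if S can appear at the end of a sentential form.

We compute FOLLOW(S) using the standard algorithm.
FOLLOW(S) starts with {$}.
FIRST(S) = {b, c}
FIRST(X) = {c}
FOLLOW(S) = {$}
FOLLOW(X) = {$}
Therefore, FOLLOW(S) = {$}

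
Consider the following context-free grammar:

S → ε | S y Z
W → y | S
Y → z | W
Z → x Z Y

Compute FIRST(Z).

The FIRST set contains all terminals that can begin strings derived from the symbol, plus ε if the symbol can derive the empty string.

We compute FIRST(Z) using the standard algorithm.
FIRST(S) = {y, ε}
FIRST(W) = {y, ε}
FIRST(Y) = {y, z, ε}
FIRST(Z) = {x}
Therefore, FIRST(Z) = {x}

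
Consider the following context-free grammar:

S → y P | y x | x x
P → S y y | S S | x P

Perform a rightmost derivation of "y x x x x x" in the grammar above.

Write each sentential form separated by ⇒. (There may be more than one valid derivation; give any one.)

S ⇒ y P ⇒ y x P ⇒ y x S S ⇒ y x S x x ⇒ y x x x x x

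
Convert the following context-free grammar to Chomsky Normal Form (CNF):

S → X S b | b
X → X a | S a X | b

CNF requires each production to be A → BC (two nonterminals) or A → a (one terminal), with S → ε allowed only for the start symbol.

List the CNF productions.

TB → b; S → b; TA → a; X → b; S → X X0; X0 → S TB; X → X TA; X → S X1; X1 → TA X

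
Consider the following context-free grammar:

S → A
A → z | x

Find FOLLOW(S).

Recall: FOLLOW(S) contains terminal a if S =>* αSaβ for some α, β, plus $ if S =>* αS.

We compute FOLLOW(S) using the standard algorithm.
FOLLOW(S) starts with {$}.
FIRST(A) = {x, z}
FIRST(S) = {x, z}
FOLLOW(A) = {$}
FOLLOW(S) = {$}
Therefore, FOLLOW(S) = {$}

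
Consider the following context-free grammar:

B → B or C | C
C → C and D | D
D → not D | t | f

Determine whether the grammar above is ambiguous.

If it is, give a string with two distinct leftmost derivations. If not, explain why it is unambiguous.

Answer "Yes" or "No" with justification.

No - the grammar is unambiguous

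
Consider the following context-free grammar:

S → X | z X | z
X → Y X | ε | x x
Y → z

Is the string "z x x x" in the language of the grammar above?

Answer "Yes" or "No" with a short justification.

No - no valid derivation exists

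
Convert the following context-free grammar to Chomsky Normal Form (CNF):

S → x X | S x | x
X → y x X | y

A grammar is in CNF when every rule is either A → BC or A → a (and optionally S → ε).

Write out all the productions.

TX → x; S → x; TY → y; X → y; S → TX X; S → S TX; X → TY X0; X0 → TX X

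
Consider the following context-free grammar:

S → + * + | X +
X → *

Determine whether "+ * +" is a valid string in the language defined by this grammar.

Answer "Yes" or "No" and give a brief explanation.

Yes - a valid derivation exists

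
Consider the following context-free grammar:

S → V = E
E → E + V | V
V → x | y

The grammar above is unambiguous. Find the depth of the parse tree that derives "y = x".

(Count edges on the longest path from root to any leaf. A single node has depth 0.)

3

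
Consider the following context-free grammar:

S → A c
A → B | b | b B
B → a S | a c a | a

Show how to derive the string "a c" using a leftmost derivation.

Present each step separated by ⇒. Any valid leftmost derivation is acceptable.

S ⇒ A c ⇒ B c ⇒ a c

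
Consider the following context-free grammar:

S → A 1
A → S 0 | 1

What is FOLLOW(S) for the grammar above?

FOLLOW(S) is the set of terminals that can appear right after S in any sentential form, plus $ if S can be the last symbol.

We compute FOLLOW(S) using the standard algorithm.
FOLLOW(S) starts with {$}.
FIRST(A) = {1}
FIRST(S) = {1}
FOLLOW(A) = {1}
FOLLOW(S) = {$, 0}
Therefore, FOLLOW(S) = {$, 0}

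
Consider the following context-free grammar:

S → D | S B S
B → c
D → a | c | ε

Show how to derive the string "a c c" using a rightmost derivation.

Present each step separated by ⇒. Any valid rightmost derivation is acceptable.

S ⇒ S B S ⇒ S B D ⇒ S B c ⇒ S c c ⇒ D c c ⇒ a c c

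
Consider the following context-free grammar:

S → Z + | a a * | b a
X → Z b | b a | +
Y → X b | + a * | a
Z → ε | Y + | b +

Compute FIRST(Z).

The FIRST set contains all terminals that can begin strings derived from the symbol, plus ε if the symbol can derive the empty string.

We compute FIRST(Z) using the standard algorithm.
FIRST(S) = {+, a, b}
FIRST(X) = {+, a, b}
FIRST(Y) = {+, a, b}
FIRST(Z) = {+, a, b, ε}
Therefore, FIRST(Z) = {+, a, b, ε}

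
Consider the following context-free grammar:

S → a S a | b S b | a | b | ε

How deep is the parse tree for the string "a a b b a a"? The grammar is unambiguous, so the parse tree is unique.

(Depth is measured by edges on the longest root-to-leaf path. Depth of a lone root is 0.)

4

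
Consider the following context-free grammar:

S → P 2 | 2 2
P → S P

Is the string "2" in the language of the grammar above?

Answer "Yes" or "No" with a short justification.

No - no valid derivation exists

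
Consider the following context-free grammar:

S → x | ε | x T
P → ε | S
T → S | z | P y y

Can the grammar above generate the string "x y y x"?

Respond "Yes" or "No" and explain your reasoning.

No - no valid derivation exists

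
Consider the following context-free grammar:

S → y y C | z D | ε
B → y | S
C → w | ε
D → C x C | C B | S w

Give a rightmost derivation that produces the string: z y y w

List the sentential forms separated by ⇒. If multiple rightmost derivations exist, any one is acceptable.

S ⇒ z D ⇒ z S w ⇒ z y y C w ⇒ z y y w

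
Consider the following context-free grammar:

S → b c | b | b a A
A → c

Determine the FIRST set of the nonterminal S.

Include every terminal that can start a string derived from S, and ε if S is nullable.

We compute FIRST(S) using the standard algorithm.
FIRST(A) = {c}
FIRST(S) = {b}
Therefore, FIRST(S) = {b}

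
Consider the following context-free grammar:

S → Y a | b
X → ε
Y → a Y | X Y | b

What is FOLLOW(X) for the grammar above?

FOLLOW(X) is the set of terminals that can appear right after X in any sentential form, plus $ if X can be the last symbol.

We compute FOLLOW(X) using the standard algorithm.
FOLLOW(S) starts with {$}.
FIRST(S) = {a, b}
FIRST(X) = {ε}
FIRST(Y) = {a, b}
FOLLOW(S) = {$}
FOLLOW(X) = {a, b}
FOLLOW(Y) = {a}
Therefore, FOLLOW(X) = {a, b}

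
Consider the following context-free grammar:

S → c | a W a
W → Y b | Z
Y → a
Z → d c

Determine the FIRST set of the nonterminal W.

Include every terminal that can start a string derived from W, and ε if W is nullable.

We compute FIRST(W) using the standard algorithm.
FIRST(S) = {a, c}
FIRST(W) = {a, d}
FIRST(Y) = {a}
FIRST(Z) = {d}
Therefore, FIRST(W) = {a, d}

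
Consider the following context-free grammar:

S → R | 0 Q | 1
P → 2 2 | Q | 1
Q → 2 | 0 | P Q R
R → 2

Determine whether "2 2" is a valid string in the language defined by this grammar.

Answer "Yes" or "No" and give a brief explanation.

No - no valid derivation exists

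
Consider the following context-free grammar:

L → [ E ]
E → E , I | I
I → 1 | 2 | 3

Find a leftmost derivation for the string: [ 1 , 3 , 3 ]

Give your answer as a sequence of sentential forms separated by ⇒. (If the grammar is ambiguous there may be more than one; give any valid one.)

L ⇒ [ E ] ⇒ [ E , I ] ⇒ [ E , I , I ] ⇒ [ I , I , I ] ⇒ [ 1 , I , I ] ⇒ [ 1 , 3 , I ] ⇒ [ 1 , 3 , 3 ]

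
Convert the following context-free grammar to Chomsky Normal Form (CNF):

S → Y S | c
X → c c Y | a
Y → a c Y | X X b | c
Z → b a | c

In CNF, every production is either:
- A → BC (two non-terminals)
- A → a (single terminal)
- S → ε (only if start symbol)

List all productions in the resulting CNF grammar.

S → c; TC → c; X → a; TA → a; TB → b; Y → c; Z → c; S → Y S; X → TC X0; X0 → TC Y; Y → TA X1; X1 → TC Y; Y → X X2; X2 → X TB; Z → TB TA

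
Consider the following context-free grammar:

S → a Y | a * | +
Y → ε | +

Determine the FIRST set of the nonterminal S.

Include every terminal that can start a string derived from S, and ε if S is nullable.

We compute FIRST(S) using the standard algorithm.
FIRST(S) = {+, a}
FIRST(Y) = {+, ε}
Therefore, FIRST(S) = {+, a}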